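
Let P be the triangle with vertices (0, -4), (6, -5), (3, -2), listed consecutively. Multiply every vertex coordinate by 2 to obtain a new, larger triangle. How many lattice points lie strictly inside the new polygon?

26

By the shoelace formula, twice the signed area is |[0·(-5) − 6·(-4)] + [6·(-2) − 3·(-5)] + [3·(-4) − 0·(-2)]| = 15, so the area is 15/2.
Along each edge there are gcd(|Δx|,|Δy|)+1 lattice points, so counting each shared vertex once the boundary has gcd(6,1) + gcd(3,3) + gcd(3,2) = 1+3+1 = 5.
Scaling by 2 multiplies the area by 2² = 4 (so the new area is 30) and multiplies the boundary lattice-point count by 2, giving 10.
By Pick's theorem, the interior count of the dilated polygon is 30 − 10/2 + 1 = 26.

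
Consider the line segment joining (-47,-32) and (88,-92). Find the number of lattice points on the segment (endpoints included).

The number of lattice points on a segment between lattice points is gcd(|Δx|,|Δy|) + 1 = gcd(135,60) + 1 = 15 + 1 = 16.

16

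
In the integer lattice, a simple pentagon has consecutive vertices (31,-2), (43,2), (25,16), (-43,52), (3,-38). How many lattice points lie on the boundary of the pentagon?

16

The number of boundary lattice points is Σ gcd(|Δx|,|Δy|) = gcd(12,4) + gcd(18,14) + gcd(68,36) + gcd(46,90) + gcd(28,36) = 4+2+4+2+4 = 16.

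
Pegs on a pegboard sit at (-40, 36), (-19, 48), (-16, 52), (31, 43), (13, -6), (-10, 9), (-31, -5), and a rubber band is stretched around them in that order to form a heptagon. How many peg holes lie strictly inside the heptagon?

Using the shoelace formula, 2A = |[(-40)·48 − (-19)·36] + [(-19)·52 − (-16)·48] + [(-16)·43 − 31·52] + [31·(-6) − 13·43] + [13·9 − (-10)·(-6)] + [(-10)·(-5) − (-31)·9] + [(-31)·36 − (-40)·(-5)]| = 5431, so the area is 2715.5.
The number of boundary lattice points is Σ gcd(|Δx|,|Δy|) = gcd(21,12) + gcd(3,4) + gcd(47,9) + gcd(18,49) + gcd(23,15) + gcd(21,14) + gcd(9,41) = 3+1+1+1+1+7+1 = 15.
Pick's theorem gives I = A − B/2 + 1 = 2715.5 − 15/2 + 1 = 2709.

2709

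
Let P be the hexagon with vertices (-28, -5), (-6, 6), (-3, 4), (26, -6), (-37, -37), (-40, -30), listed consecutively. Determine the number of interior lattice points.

1235

Using the shoelace formula, 2A = |((-28)·6 − (-6)·(-5)) + ((-6)·4 − (-3)·6) + ((-3)·(-6) − 26·4) + (26·(-37) − (-37)·(-6)) + ((-37)·(-30) − (-40)·(-37)) + ((-40)·(-5) − (-28)·(-30))| = 2484, so the area is 1242.
Summing gcd(|Δx|,|Δy|) over the edges gives the boundary count: gcd(22,11) + gcd(3,2) + gcd(29,10) + gcd(63,31) + gcd(3,7) + gcd(12,25) = 11+1+1+1+1+1 = 16.
Pick's theorem gives I = A − B/2 + 1 = 1242 − 16/2 + 1 = 1235.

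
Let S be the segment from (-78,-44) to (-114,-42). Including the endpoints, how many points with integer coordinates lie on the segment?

3

The number of lattice points on a segment between lattice points is gcd(|Δx|,|Δy|) + 1 = gcd(36,2) + 1 = 2 + 1 = 3.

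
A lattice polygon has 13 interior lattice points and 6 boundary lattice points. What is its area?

15

By Pick's theorem, A = I + B/2 − 1 = 13 + 6/2 − 1 = 15.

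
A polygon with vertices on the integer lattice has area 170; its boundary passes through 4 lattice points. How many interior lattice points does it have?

169

From Pick's theorem, I = A − B/2 + 1 = 170 − 4/2 + 1 = 169.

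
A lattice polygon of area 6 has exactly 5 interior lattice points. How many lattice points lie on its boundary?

Pick's theorem gives A = I + B/2 − 1, so B = 2(A − I + 1) = 2(6 − 5 + 1) = 4.

4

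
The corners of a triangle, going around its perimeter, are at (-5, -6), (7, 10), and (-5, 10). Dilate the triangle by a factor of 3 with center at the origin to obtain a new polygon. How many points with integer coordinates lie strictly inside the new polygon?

Using the shoelace formula, 2A = |((-5)·10 − 7·(-6)) + (7·10 − (-5)·10) + ((-5)·(-6) − (-5)·10)| = 192, so the area is 96.
Along each edge there are gcd(|Δx|,|Δy|)+1 lattice points, so counting each shared vertex once the boundary has gcd(12,16) + gcd(12,0) + gcd(0,16) = 4+12+16 = 32.
Scaling by 3 multiplies the area by 3² = 9 (so the new area is 864) and multiplies the boundary lattice-point count by 3, giving 96.
By Pick's theorem, the interior count of the dilated polygon is 864 − 96/2 + 1 = 817.

817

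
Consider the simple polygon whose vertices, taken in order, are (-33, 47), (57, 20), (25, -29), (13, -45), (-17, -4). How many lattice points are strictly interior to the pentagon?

By the shoelace formula, twice the signed area is |[(-33)·20 − 57·47] + [57·(-29) − 25·20] + [25·(-45) − 13·(-29)] + [13·(-4) − (-17)·(-45)] + [(-17)·47 − (-33)·(-4)]| = 7988, so the area is 3994.
The number of boundary lattice points is Σ gcd(|Δx|,|Δy|) = gcd(90,27) + gcd(32,49) + gcd(12,16) + gcd(30,41) + gcd(16,51) = 9+1+4+1+1 = 16.
Pick's theorem gives I = A − B/2 + 1 = 3994 − 16/2 + 1 = 3987.

3987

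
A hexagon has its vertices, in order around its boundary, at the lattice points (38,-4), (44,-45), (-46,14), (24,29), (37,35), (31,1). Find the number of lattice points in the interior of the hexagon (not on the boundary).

3046

The shoelace formula gives twice the area as |(38·(-45) − 44·(-4)) + (44·14 − (-46)·(-45)) + ((-46)·29 − 24·14) + (24·35 − 37·29) + (37·1 − 31·35) + (31·(-4) − 38·1)| = 6101, so the area is 6101/2.
Summing gcd(|Δx|,|Δy|) over the edges gives the boundary count: gcd(6,41) + gcd(90,59) + gcd(70,15) + gcd(13,6) + gcd(6,34) + gcd(7,5) = 1+1+5+1+2+1 = 11.
Pick's theorem gives I = A − B/2 + 1 = 6101/2 − 11/2 + 1 = 3046.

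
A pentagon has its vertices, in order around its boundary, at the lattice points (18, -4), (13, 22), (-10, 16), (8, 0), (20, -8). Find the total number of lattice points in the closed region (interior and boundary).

Using the shoelace formula, 2A = |(18·22 − 13·(-4)) + (13·16 − (-10)·22) + ((-10)·0 − 8·16) + (8·(-8) − 20·0) + (20·(-4) − 18·(-8))| = 748, so the area is 374.
Summing gcd(|Δx|,|Δy|) over the edges gives the boundary count: gcd(5,26) + gcd(23,6) + gcd(18,16) + gcd(12,8) + gcd(2,4) = 1+1+2+4+2 = 10.
Pick's theorem gives I = A − B/2 + 1 = 374 − 10/2 + 1 = 370, so the closed region contains I + B = 370 + 10 = 380 lattice points.

380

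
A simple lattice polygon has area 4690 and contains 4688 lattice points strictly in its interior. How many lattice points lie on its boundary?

Pick's theorem gives A = I + B/2 − 1, so B = 2(A − I + 1) = 2(4690 − 4688 + 1) = 6.

6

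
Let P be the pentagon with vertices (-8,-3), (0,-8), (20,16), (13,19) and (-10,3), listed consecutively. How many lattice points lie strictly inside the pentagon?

The shoelace formula gives twice the area as |((-8)·(-8) − 0·(-3)) + (0·16 − 20·(-8)) + (20·19 − 13·16) + (13·3 − (-10)·19) + ((-10)·(-3) − (-8)·3)| = 679, so the area is 679/2.
The number of boundary lattice points is Σ gcd(|Δx|,|Δy|) = gcd(8,5) + gcd(20,24) + gcd(7,3) + gcd(23,16) + gcd(2,6) = 1+4+1+1+2 = 9.
By Pick's theorem A = I + B/2 − 1, so I = 679/2 − 9/2 + 1 = 336.

336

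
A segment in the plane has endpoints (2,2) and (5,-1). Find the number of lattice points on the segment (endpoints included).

4

The number of lattice points on a segment between lattice points is gcd(|Δx|,|Δy|) + 1 = gcd(3,3) + 1 = 3 + 1 = 4.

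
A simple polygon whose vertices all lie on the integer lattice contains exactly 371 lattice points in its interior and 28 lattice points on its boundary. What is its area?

384

By Pick's theorem, A = I + B/2 − 1 = 371 + 28/2 − 1 = 384.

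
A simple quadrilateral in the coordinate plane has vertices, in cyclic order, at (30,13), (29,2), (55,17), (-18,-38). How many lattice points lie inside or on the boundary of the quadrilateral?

Using the shoelace formula, 2A = |[30·2 − 29·13] + [29·17 − 55·2] + [55·(-38) − (-18)·17] + [(-18)·13 − 30·(-38)]| = 812, so the area is 406.
Summing gcd(|Δx|,|Δy|) over the edges gives the boundary count: gcd(1,11) + gcd(26,15) + gcd(73,55) + gcd(48,51) = 1+1+1+3 = 6.
Pick's theorem gives I = A − B/2 + 1 = 406 − 6/2 + 1 = 404, so the closed region contains I + B = 404 + 6 = 410 lattice points.

410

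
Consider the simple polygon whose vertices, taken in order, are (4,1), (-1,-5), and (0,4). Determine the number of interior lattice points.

By the shoelace formula, twice the signed area is |[4·(-5) − (-1)·1] + [(-1)·4 − 0·(-5)] + [0·1 − 4·4]| = 39, so the area is 19.5.
Along each edge there are gcd(|Δx|,|Δy|)+1 lattice points, so counting each shared vertex once the boundary has gcd(5,6) + gcd(1,9) + gcd(4,3) = 1+1+1 = 3.
By Pick's theorem A = I + B/2 − 1, so I = 19.5 − 3/2 + 1 = 19.

19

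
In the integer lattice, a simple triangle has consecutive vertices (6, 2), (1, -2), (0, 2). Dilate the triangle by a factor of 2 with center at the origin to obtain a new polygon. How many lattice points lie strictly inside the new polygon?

41

Using the shoelace formula, 2A = |[6·(-2) − 1·2] + [1·2 − 0·(-2)] + [0·2 − 6·2]| = 24, so the area is 12.
Summing gcd(|Δx|,|Δy|) over the edges gives the boundary count: gcd(5,4) + gcd(1,4) + gcd(6,0) = 1+1+6 = 8.
Scaling by 2 multiplies the area by 2² = 4 (so the new area is 48) and multiplies the boundary lattice-point count by 2, giving 16.
By Pick's theorem, the interior count of the dilated polygon is 48 − 16/2 + 1 = 41.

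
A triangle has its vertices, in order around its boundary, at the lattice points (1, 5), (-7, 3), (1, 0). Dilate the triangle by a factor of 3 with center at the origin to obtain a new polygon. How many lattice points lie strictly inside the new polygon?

The shoelace formula gives twice the area as |[1·3 − (-7)·5] + [(-7)·0 − 1·3] + [1·5 − 1·0]| = 40, so the area is 20.
Along each edge there are gcd(|Δx|,|Δy|)+1 lattice points, so counting each shared vertex once the boundary has gcd(8,2) + gcd(8,3) + gcd(0,5) = 2+1+5 = 8.
Scaling by 3 multiplies the area by 3² = 9 (so the new area is 180) and multiplies the boundary lattice-point count by 3, giving 24.
By Pick's theorem, the interior count of the dilated polygon is 180 − 24/2 + 1 = 169.

169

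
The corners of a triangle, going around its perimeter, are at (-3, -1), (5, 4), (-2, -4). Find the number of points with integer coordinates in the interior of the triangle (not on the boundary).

The shoelace formula gives twice the area as |((-3)·4 − 5·(-1)) + (5·(-4) − (-2)·4) + ((-2)·(-1) − (-3)·(-4))| = 29, so the area is 14.5.
The number of boundary lattice points is Σ gcd(|Δx|,|Δy|) = gcd(8,5) + gcd(7,8) + gcd(1,3) = 1+1+1 = 3.
Pick's theorem gives I = A − B/2 + 1 = 14.5 − 3/2 + 1 = 14.

14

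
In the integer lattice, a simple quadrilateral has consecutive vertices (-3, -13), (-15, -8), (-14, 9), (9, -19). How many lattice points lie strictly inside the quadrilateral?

200

Using the shoelace formula, 2A = |[(-3)·(-8) − (-15)·(-13)] + [(-15)·9 − (-14)·(-8)] + [(-14)·(-19) − 9·9] + [9·(-13) − (-3)·(-19)]| = 407, so the area is 203.5.
The number of boundary lattice points is Σ gcd(|Δx|,|Δy|) = gcd(12,5) + gcd(1,17) + gcd(23,28) + gcd(12,6) = 1+1+1+6 = 9.
Pick's theorem gives I = A − B/2 + 1 = 203.5 − 9/2 + 1 = 200.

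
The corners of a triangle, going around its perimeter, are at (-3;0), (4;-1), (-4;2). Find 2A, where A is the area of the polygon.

13

Using the shoelace formula, 2A = |((-3)·(-1) − 4·0) + (4·2 − (-4)·(-1)) + ((-4)·0 − (-3)·2)| = 13, so the area is 13/2.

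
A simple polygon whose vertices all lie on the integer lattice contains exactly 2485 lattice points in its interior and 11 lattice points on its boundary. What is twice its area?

By Pick's theorem, A = I + B/2 − 1 = 2485 + 11/2 − 1 = 4979/2.
Hence 2A = 4979.

4979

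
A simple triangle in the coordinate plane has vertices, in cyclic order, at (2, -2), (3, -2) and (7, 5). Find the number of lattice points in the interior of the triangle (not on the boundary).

3

By the shoelace formula, twice the signed area is |[2·(-2) − 3·(-2)] + [3·5 − 7·(-2)] + [7·(-2) − 2·5]| = 7, so the area is 7/2.
Summing gcd(|Δx|,|Δy|) over the edges gives the boundary count: gcd(1,0) + gcd(4,7) + gcd(5,7) = 1+1+1 = 3.
Pick's theorem gives I = A − B/2 + 1 = 7/2 − 3/2 + 1 = 3.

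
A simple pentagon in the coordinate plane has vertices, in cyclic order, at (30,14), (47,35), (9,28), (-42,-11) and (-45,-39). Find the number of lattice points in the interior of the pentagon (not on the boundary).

By the shoelace formula, twice the signed area is |[30·35 − 47·14] + [47·28 − 9·35] + [9·(-11) − (-42)·28] + [(-42)·(-39) − (-45)·(-11)] + [(-45)·14 − 30·(-39)]| = 4153, so the area is 4153/2.
Summing gcd(|Δx|,|Δy|) over the edges gives the boundary count: gcd(17,21) + gcd(38,7) + gcd(51,39) + gcd(3,28) + gcd(75,53) = 1+1+3+1+1 = 7.
Pick's theorem gives I = A − B/2 + 1 = 4153/2 − 7/2 + 1 = 2074.

2074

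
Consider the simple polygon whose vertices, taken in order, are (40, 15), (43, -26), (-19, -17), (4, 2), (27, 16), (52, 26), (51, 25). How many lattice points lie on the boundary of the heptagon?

Summing gcd(|Δx|,|Δy|) over the edges gives the boundary count: gcd(3,41) + gcd(62,9) + gcd(23,19) + gcd(23,14) + gcd(25,10) + gcd(1,1) + gcd(11,10) = 1+1+1+1+5+1+1 = 11.

11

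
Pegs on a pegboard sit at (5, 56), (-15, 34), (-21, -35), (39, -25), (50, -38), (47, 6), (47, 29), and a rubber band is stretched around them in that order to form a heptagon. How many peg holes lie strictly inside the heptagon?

By the shoelace formula, twice the signed area is |[5·34 − (-15)·56] + [(-15)·(-35) − (-21)·34] + [(-21)·(-25) − 39·(-35)] + [39·(-38) − 50·(-25)] + [50·6 − 47·(-38)] + [47·29 − 47·6] + [47·56 − 5·29]| = 9561, so the area is 4780.5.
The number of boundary lattice points is Σ gcd(|Δx|,|Δy|) = gcd(20,22) + gcd(6,69) + gcd(60,10) + gcd(11,13) + gcd(3,44) + gcd(0,23) + gcd(42,27) = 2+3+10+1+1+23+3 = 43.
Pick's theorem gives I = A − B/2 + 1 = 4780.5 − 43/2 + 1 = 4760.

4760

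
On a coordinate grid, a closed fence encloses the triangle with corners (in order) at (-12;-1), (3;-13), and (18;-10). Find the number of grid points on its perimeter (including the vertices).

9

The number of boundary lattice points is Σ gcd(|Δx|,|Δy|) = gcd(15,12) + gcd(15,3) + gcd(30,9) = 3+3+3 = 9.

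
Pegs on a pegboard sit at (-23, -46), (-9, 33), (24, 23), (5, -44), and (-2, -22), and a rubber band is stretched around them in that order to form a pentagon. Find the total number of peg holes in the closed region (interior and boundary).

Using the shoelace formula, 2A = |((-23)·33 − (-9)·(-46)) + ((-9)·23 − 24·33) + (24·(-44) − 5·23) + (5·(-22) − (-2)·(-44)) + ((-2)·(-46) − (-23)·(-22))| = 3955, so the area is 1977.5.
The number of boundary lattice points is Σ gcd(|Δx|,|Δy|) = gcd(14,79) + gcd(33,10) + gcd(19,67) + gcd(7,22) + gcd(21,24) = 1+1+1+1+3 = 7.
Pick's theorem gives I = A − B/2 + 1 = 1977.5 − 7/2 + 1 = 1975, so the closed region contains I + B = 1975 + 7 = 1982 lattice points.

1982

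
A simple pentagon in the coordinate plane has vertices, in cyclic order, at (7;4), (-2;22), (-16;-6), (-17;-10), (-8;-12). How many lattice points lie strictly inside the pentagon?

368

The shoelace formula gives twice the area as |(7·22 − (-2)·4) + ((-2)·(-6) − (-16)·22) + ((-16)·(-10) − (-17)·(-6)) + ((-17)·(-12) − (-8)·(-10)) + ((-8)·4 − 7·(-12))| = 760, so the area is 380.
The number of boundary lattice points is Σ gcd(|Δx|,|Δy|) = gcd(9,18) + gcd(14,28) + gcd(1,4) + gcd(9,2) + gcd(15,16) = 9+14+1+1+1 = 26.
Pick's theorem gives I = A − B/2 + 1 = 380 − 26/2 + 1 = 368.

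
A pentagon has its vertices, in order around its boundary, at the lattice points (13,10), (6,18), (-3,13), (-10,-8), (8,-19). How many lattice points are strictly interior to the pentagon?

516

The shoelace formula gives twice the area as |[13·18 − 6·10] + [6·13 − (-3)·18] + [(-3)·(-8) − (-10)·13] + [(-10)·(-19) − 8·(-8)] + [8·10 − 13·(-19)]| = 1041, so the area is 520.5.
The number of boundary lattice points is Σ gcd(|Δx|,|Δy|) = gcd(7,8) + gcd(9,5) + gcd(7,21) + gcd(18,11) + gcd(5,29) = 1+1+7+1+1 = 11.
By Pick's theorem A = I + B/2 − 1, so I = 520.5 − 11/2 + 1 = 516.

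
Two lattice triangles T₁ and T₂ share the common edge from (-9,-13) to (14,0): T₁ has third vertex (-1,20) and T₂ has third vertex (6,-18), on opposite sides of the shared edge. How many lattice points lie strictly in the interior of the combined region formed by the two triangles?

477

The union is the simple quadrilateral with vertices (-9,-13), (-1,20), (14,0), (6,-18) in order.
By the shoelace formula, twice the signed area is |[(-9)·20 − (-1)·(-13)] + [(-1)·0 − 14·20] + [14·(-18) − 6·0] + [6·(-13) − (-9)·(-18)]| = 965, so the area is 965/2.
Along each edge there are gcd(|Δx|,|Δy|)+1 lattice points, so counting each shared vertex once the boundary has gcd(8,33) + gcd(15,20) + gcd(8,18) + gcd(15,5) = 1+5+2+5 = 13.
By Pick's theorem I = A − B/2 + 1 = 965/2 − 13/2 + 1 = 477.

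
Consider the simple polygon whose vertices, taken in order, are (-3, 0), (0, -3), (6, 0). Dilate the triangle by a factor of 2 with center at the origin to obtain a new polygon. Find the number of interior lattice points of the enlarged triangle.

40

By the shoelace formula, twice the signed area is |((-3)·(-3) − 0·0) + (0·0 − 6·(-3)) + (6·0 − (-3)·0)| = 27, so the area is 13.5.
The number of boundary lattice points is Σ gcd(|Δx|,|Δy|) = gcd(3,3) + gcd(6,3) + gcd(9,0) = 3+3+9 = 15.
Scaling by 2 multiplies the area by 2² = 4 (so the new area is 54) and multiplies the boundary lattice-point count by 2, giving 30.
By Pick's theorem, the interior count of the dilated polygon is 54 − 30/2 + 1 = 40.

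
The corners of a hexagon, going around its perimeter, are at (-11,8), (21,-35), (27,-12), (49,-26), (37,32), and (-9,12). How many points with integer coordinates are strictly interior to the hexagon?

Using the shoelace formula, 2A = |[(-11)·(-35) − 21·8] + [21·(-12) − 27·(-35)] + [27·(-26) − 49·(-12)] + [49·32 − 37·(-26)] + [37·12 − (-9)·32] + [(-9)·8 − (-11)·12]| = 4118, so the area is 2059.
Summing gcd(|Δx|,|Δy|) over the edges gives the boundary count: gcd(32,43) + gcd(6,23) + gcd(22,14) + gcd(12,58) + gcd(46,20) + gcd(2,4) = 1+1+2+2+2+2 = 10.
Pick's theorem gives I = A − B/2 + 1 = 2059 − 10/2 + 1 = 2055.

2055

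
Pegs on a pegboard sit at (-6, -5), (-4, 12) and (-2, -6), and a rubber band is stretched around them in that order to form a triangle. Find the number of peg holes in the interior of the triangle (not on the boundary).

34

By the shoelace formula, twice the signed area is |[(-6)·12 − (-4)·(-5)] + [(-4)·(-6) − (-2)·12] + [(-2)·(-5) − (-6)·(-6)]| = 70, so the area is 35.
Along each edge there are gcd(|Δx|,|Δy|)+1 lattice points, so counting each shared vertex once the boundary has gcd(2,17) + gcd(2,18) + gcd(4,1) = 1+2+1 = 4.
Pick's theorem gives I = A − B/2 + 1 = 35 − 4/2 + 1 = 34.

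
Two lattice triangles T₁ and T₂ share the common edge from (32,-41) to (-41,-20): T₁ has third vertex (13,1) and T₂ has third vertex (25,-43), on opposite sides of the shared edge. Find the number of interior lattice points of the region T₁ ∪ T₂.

1478

The union is the simple quadrilateral with vertices (32,-41), (13,1), (-41,-20), (25,-43) in order.
The shoelace formula gives twice the area as |[32·1 − 13·(-41)] + [13·(-20) − (-41)·1] + [(-41)·(-43) − 25·(-20)] + [25·(-41) − 32·(-43)]| = 2960, so the area is 1480.
Summing gcd(|Δx|,|Δy|) over the edges gives the boundary count: gcd(19,42) + gcd(54,21) + gcd(66,23) + gcd(7,2) = 1+3+1+1 = 6.
By Pick's theorem I = A − B/2 + 1 = 1480 − 6/2 + 1 = 1478.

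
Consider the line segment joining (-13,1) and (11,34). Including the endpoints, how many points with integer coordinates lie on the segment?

4

The number of lattice points on a segment between lattice points is gcd(|Δx|,|Δy|) + 1 = gcd(24,33) + 1 = 3 + 1 = 4.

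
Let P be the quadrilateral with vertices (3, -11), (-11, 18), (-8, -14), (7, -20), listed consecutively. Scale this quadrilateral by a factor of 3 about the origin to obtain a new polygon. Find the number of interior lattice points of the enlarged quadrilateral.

2116

The shoelace formula gives twice the area as |(3·18 − (-11)·(-11)) + ((-11)·(-14) − (-8)·18) + ((-8)·(-20) − 7·(-14)) + (7·(-11) − 3·(-20))| = 472, so the area is 236.
Summing gcd(|Δx|,|Δy|) over the edges gives the boundary count: gcd(14,29) + gcd(3,32) + gcd(15,6) + gcd(4,9) = 1+1+3+1 = 6.
Scaling by 3 multiplies the area by 3² = 9 (so the new area is 2124) and multiplies the boundary lattice-point count by 3, giving 18.
By Pick's theorem, the interior count of the dilated polygon is 2124 − 18/2 + 1 = 2116.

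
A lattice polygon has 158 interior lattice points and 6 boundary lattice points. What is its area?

Pick's theorem states A = I + B/2 − 1, so A = 158 + 6/2 − 1 = 160.

160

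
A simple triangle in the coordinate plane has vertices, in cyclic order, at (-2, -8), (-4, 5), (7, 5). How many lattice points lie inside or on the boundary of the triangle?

79

Using the shoelace formula, 2A = |((-2)·5 − (-4)·(-8)) + ((-4)·5 − 7·5) + (7·(-8) − (-2)·5)| = 143, so the area is 71.5.
Summing gcd(|Δx|,|Δy|) over the edges gives the boundary count: gcd(2,13) + gcd(11,0) + gcd(9,13) = 1+11+1 = 13.
Pick's theorem gives I = A − B/2 + 1 = 71.5 − 13/2 + 1 = 66, so the closed region contains I + B = 66 + 13 = 79 lattice points.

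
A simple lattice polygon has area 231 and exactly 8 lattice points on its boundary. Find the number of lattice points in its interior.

228

Pick's theorem A = I + B/2 − 1 rearranges to I = A − B/2 + 1 = 231 − 8/2 + 1 = 228.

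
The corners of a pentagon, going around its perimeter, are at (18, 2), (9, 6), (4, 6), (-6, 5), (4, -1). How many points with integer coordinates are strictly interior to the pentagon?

90

Using the shoelace formula, 2A = |[18·6 − 9·2] + [9·6 − 4·6] + [4·5 − (-6)·6] + [(-6)·(-1) − 4·5] + [4·2 − 18·(-1)]| = 188, so the area is 94.
Summing gcd(|Δx|,|Δy|) over the edges gives the boundary count: gcd(9,4) + gcd(5,0) + gcd(10,1) + gcd(10,6) + gcd(14,3) = 1+5+1+2+1 = 10.
Pick's theorem gives I = A − B/2 + 1 = 94 − 10/2 + 1 = 90.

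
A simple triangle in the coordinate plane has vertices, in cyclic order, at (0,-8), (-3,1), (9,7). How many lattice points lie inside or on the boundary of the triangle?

70

Using the shoelace formula, 2A = |(0·1 − (-3)·(-8)) + ((-3)·7 − 9·1) + (9·(-8) − 0·7)| = 126, so the area is 63.
The number of boundary lattice points is Σ gcd(|Δx|,|Δy|) = gcd(3,9) + gcd(12,6) + gcd(9,15) = 3+6+3 = 12.
Pick's theorem gives I = A − B/2 + 1 = 63 − 12/2 + 1 = 58, so the closed region contains I + B = 58 + 12 = 70 lattice points.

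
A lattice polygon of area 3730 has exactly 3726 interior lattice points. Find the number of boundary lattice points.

Pick's theorem gives A = I + B/2 − 1, so B = 2(A − I + 1) = 2(3730 − 3726 + 1) = 10.

10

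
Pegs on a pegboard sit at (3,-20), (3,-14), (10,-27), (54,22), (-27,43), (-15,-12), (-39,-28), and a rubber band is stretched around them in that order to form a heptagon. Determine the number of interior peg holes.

3218

Using the shoelace formula, 2A = |[3·(-14) − 3·(-20)] + [3·(-27) − 10·(-14)] + [10·22 − 54·(-27)] + [54·43 − (-27)·22] + [(-27)·(-12) − (-15)·43] + [(-15)·(-28) − (-39)·(-12)] + [(-39)·(-20) − 3·(-28)]| = 6456, so the area is 3228.
Summing gcd(|Δx|,|Δy|) over the edges gives the boundary count: gcd(0,6) + gcd(7,13) + gcd(44,49) + gcd(81,21) + gcd(12,55) + gcd(24,16) + gcd(42,8) = 6+1+1+3+1+8+2 = 22.
Pick's theorem gives I = A − B/2 + 1 = 3228 − 22/2 + 1 = 3218.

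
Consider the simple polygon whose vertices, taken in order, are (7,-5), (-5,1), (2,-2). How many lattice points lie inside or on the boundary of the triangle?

8

Using the shoelace formula, 2A = |(7·1 − (-5)·(-5)) + ((-5)·(-2) − 2·1) + (2·(-5) − 7·(-2))| = 6, so the area is 3.
Along each edge there are gcd(|Δx|,|Δy|)+1 lattice points, so counting each shared vertex once the boundary has gcd(12,6) + gcd(7,3) + gcd(5,3) = 6+1+1 = 8.
Pick's theorem gives I = A − B/2 + 1 = 3 − 8/2 + 1 = 0, so the closed region contains I + B = 0 + 8 = 8 lattice points.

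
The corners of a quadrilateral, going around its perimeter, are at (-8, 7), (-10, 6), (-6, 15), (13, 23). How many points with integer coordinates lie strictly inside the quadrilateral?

74

Using the shoelace formula, 2A = |[(-8)·6 − (-10)·7] + [(-10)·15 − (-6)·6] + [(-6)·23 − 13·15] + [13·7 − (-8)·23]| = 150, so the area is 75.
The number of boundary lattice points is Σ gcd(|Δx|,|Δy|) = gcd(2,1) + gcd(4,9) + gcd(19,8) + gcd(21,16) = 1+1+1+1 = 4.
By Pick's theorem A = I + B/2 − 1, so I = 75 − 4/2 + 1 = 74.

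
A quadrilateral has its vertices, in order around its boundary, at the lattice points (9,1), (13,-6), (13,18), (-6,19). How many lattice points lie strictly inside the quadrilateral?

198

Using the shoelace formula, 2A = |(9·(-6) − 13·1) + (13·18 − 13·(-6)) + (13·19 − (-6)·18) + ((-6)·1 − 9·19)| = 423, so the area is 423/2.
Summing gcd(|Δx|,|Δy|) over the edges gives the boundary count: gcd(4,7) + gcd(0,24) + gcd(19,1) + gcd(15,18) = 1+24+1+3 = 29.
Pick's theorem gives I = A − B/2 + 1 = 423/2 − 29/2 + 1 = 198.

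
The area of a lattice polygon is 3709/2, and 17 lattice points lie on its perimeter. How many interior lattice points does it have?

1847

From Pick's theorem, I = A − B/2 + 1 = 3709/2 − 17/2 + 1 = 1847.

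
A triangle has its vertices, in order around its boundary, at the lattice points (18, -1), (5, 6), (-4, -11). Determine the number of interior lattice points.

141

By the shoelace formula, twice the signed area is |[18·6 − 5·(-1)] + [5·(-11) − (-4)·6] + [(-4)·(-1) − 18·(-11)]| = 284, so the area is 142.
Summing gcd(|Δx|,|Δy|) over the edges gives the boundary count: gcd(13,7) + gcd(9,17) + gcd(22,10) = 1+1+2 = 4.
By Pick's theorem A = I + B/2 − 1, so I = 142 − 4/2 + 1 = 141.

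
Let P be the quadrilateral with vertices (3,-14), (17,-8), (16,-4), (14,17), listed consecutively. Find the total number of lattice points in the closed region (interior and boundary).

By the shoelace formula, twice the signed area is |[3·(-8) − 17·(-14)] + [17·(-4) − 16·(-8)] + [16·17 − 14·(-4)] + [14·(-14) − 3·17]| = 355, so the area is 177.5.
Summing gcd(|Δx|,|Δy|) over the edges gives the boundary count: gcd(14,6) + gcd(1,4) + gcd(2,21) + gcd(11,31) = 2+1+1+1 = 5.
Pick's theorem gives I = A − B/2 + 1 = 177.5 − 5/2 + 1 = 176, so the closed region contains I + B = 176 + 5 = 181 lattice points.

181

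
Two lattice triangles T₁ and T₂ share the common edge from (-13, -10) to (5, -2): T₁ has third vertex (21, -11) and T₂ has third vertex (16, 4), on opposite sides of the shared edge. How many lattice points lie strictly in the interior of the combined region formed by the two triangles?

The union is the simple quadrilateral with vertices (-13, -10), (21, -11), (5, -2), (16, 4) in order.
By the shoelace formula, twice the signed area is |[(-13)·(-11) − 21·(-10)] + [21·(-2) − 5·(-11)] + [5·4 − 16·(-2)] + [16·(-10) − (-13)·4]| = 310, so the area is 155.
The number of boundary lattice points is Σ gcd(|Δx|,|Δy|) = gcd(34,1) + gcd(16,9) + gcd(11,6) + gcd(29,14) = 1+1+1+1 = 4.
By Pick's theorem I = A − B/2 + 1 = 155 − 4/2 + 1 = 154.

154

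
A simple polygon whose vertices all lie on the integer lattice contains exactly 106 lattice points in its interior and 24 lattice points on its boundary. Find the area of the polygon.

Pick's theorem states A = I + B/2 − 1, so A = 106 + 24/2 − 1 = 117.

117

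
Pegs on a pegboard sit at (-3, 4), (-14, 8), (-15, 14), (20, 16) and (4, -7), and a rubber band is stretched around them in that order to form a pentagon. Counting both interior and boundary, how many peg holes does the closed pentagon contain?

390

The shoelace formula gives twice the area as |((-3)·8 − (-14)·4) + ((-14)·14 − (-15)·8) + ((-15)·16 − 20·14) + (20·(-7) − 4·16) + (4·4 − (-3)·(-7))| = 773, so the area is 386.5.
Summing gcd(|Δx|,|Δy|) over the edges gives the boundary count: gcd(11,4) + gcd(1,6) + gcd(35,2) + gcd(16,23) + gcd(7,11) = 1+1+1+1+1 = 5.
Pick's theorem gives I = A − B/2 + 1 = 386.5 − 5/2 + 1 = 385, so the closed region contains I + B = 385 + 5 = 390 lattice points.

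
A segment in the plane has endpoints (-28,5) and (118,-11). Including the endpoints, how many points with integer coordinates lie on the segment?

The number of lattice points on a segment between lattice points is gcd(|Δx|,|Δy|) + 1 = gcd(146,16) + 1 = 2 + 1 = 3.

3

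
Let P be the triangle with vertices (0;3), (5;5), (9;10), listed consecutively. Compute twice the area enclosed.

17

By the shoelace formula, twice the signed area is |(0·5 − 5·3) + (5·10 − 9·5) + (9·3 − 0·10)| = 17, so the area is 17/2.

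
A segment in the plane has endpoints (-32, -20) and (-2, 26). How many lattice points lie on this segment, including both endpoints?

The number of lattice points on a segment between lattice points is gcd(|Δx|,|Δy|) + 1 = gcd(30,46) + 1 = 2 + 1 = 3.

3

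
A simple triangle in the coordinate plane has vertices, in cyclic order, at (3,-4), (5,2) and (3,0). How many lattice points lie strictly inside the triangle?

1

The shoelace formula gives twice the area as |[3·2 − 5·(-4)] + [5·0 − 3·2] + [3·(-4) − 3·0]| = 8, so the area is 4.
Summing gcd(|Δx|,|Δy|) over the edges gives the boundary count: gcd(2,6) + gcd(2,2) + gcd(0,4) = 2+2+4 = 8.
Pick's theorem gives I = A − B/2 + 1 = 4 − 8/2 + 1 = 1.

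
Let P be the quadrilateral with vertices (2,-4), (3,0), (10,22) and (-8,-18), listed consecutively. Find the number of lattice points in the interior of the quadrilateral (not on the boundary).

69

By the shoelace formula, twice the signed area is |[2·0 − 3·(-4)] + [3·22 − 10·0] + [10·(-18) − (-8)·22] + [(-8)·(-4) − 2·(-18)]| = 142, so the area is 71.
Summing gcd(|Δx|,|Δy|) over the edges gives the boundary count: gcd(1,4) + gcd(7,22) + gcd(18,40) + gcd(10,14) = 1+1+2+2 = 6.
By Pick's theorem A = I + B/2 − 1, so I = 71 − 6/2 + 1 = 69.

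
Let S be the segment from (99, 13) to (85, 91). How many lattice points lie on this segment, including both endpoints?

The number of lattice points on a segment between lattice points is gcd(|Δx|,|Δy|) + 1 = gcd(14,78) + 1 = 2 + 1 = 3.

3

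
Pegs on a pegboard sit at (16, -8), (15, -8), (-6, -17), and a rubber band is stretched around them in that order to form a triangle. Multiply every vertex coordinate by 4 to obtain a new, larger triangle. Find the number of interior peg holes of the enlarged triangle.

Using the shoelace formula, 2A = |[16·(-8) − 15·(-8)] + [15·(-17) − (-6)·(-8)] + [(-6)·(-8) − 16·(-17)]| = 9, so the area is 9/2.
The number of boundary lattice points is Σ gcd(|Δx|,|Δy|) = gcd(1,0) + gcd(21,9) + gcd(22,9) = 1+3+1 = 5.
Scaling by 4 multiplies the area by 4² = 16 (so the new area is 72) and multiplies the boundary lattice-point count by 4, giving 20.
By Pick's theorem, the interior count of the dilated polygon is 72 − 20/2 + 1 = 63.

63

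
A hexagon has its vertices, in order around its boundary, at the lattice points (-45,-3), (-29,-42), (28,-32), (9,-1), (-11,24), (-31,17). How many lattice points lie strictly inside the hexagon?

The shoelace formula gives twice the area as |((-45)·(-42) − (-29)·(-3)) + ((-29)·(-32) − 28·(-42)) + (28·(-1) − 9·(-32)) + (9·24 − (-11)·(-1)) + ((-11)·17 − (-31)·24) + ((-31)·(-3) − (-45)·17)| = 5787, so the area is 2893.5.
Summing gcd(|Δx|,|Δy|) over the edges gives the boundary count: gcd(16,39) + gcd(57,10) + gcd(19,31) + gcd(20,25) + gcd(20,7) + gcd(14,20) = 1+1+1+5+1+2 = 11.
By Pick's theorem A = I + B/2 − 1, so I = 2893.5 − 11/2 + 1 = 2889.

2889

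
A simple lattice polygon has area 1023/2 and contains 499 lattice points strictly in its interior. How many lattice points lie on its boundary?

Pick's theorem gives A = I + B/2 − 1, so B = 2(A − I + 1) = 2(1023/2 − 499 + 1) = 27.

27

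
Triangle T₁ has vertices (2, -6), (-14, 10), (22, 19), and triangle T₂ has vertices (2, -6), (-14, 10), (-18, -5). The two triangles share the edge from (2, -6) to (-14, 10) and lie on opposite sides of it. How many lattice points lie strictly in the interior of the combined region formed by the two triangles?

505

The union is the simple quadrilateral with vertices (2, -6), (22, 19), (-14, 10), (-18, -5) in order.
The shoelace formula gives twice the area as |[2·19 − 22·(-6)] + [22·10 − (-14)·19] + [(-14)·(-5) − (-18)·10] + [(-18)·(-6) − 2·(-5)]| = 1024, so the area is 512.
The number of boundary lattice points is Σ gcd(|Δx|,|Δy|) = gcd(20,25) + gcd(36,9) + gcd(4,15) + gcd(20,1) = 5+9+1+1 = 16.
By Pick's theorem I = A − B/2 + 1 = 512 − 16/2 + 1 = 505.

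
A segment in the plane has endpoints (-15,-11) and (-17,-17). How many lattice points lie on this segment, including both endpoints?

The number of lattice points on a segment between lattice points is gcd(|Δx|,|Δy|) + 1 = gcd(2,6) + 1 = 2 + 1 = 3.

3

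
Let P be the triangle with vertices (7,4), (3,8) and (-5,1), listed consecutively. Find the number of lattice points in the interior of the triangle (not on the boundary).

27

The shoelace formula gives twice the area as |(7·8 − 3·4) + (3·1 − (-5)·8) + ((-5)·4 − 7·1)| = 60, so the area is 30.
The number of boundary lattice points is Σ gcd(|Δx|,|Δy|) = gcd(4,4) + gcd(8,7) + gcd(12,3) = 4+1+3 = 8.
By Pick's theorem A = I + B/2 − 1, so I = 30 − 8/2 + 1 = 27.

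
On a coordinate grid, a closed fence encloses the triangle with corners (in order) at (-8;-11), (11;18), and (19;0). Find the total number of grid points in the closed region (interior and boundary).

290

Using the shoelace formula, 2A = |((-8)·18 − 11·(-11)) + (11·0 − 19·18) + (19·(-11) − (-8)·0)| = 574, so the area is 287.
Along each edge there are gcd(|Δx|,|Δy|)+1 lattice points, so counting each shared vertex once the boundary has gcd(19,29) + gcd(8,18) + gcd(27,11) = 1+2+1 = 4.
Pick's theorem gives I = A − B/2 + 1 = 287 − 4/2 + 1 = 286, so the closed region contains I + B = 286 + 4 = 290 lattice points.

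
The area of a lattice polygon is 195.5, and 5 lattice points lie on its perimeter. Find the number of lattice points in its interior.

194

From Pick's theorem, I = A − B/2 + 1 = 195.5 − 5/2 + 1 = 194.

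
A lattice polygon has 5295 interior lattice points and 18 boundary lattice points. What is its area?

5303

Pick's theorem states A = I + B/2 − 1, so A = 5295 + 18/2 − 1 = 5303.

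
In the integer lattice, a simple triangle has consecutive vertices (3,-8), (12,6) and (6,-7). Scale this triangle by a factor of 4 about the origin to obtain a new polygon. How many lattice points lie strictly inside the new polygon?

By the shoelace formula, twice the signed area is |(3·6 − 12·(-8)) + (12·(-7) − 6·6) + (6·(-8) − 3·(-7))| = 33, so the area is 16.5.
Along each edge there are gcd(|Δx|,|Δy|)+1 lattice points, so counting each shared vertex once the boundary has gcd(9,14) + gcd(6,13) + gcd(3,1) = 1+1+1 = 3.
Scaling by 4 multiplies the area by 4² = 16 (so the new area is 264) and multiplies the boundary lattice-point count by 4, giving 12.
By Pick's theorem, the interior count of the dilated polygon is 264 − 12/2 + 1 = 259.

259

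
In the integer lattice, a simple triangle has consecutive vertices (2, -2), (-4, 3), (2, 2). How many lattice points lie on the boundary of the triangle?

6

The number of boundary lattice points is Σ gcd(|Δx|,|Δy|) = gcd(6,5) + gcd(6,1) + gcd(0,4) = 1+1+4 = 6.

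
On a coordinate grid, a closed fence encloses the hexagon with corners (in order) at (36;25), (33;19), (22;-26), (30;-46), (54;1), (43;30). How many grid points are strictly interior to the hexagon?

1214

By the shoelace formula, twice the signed area is |[36·19 − 33·25] + [33·(-26) − 22·19] + [22·(-46) − 30·(-26)] + [30·1 − 54·(-46)] + [54·30 − 43·1] + [43·25 − 36·30]| = 2437, so the area is 1218.5.
The number of boundary lattice points is Σ gcd(|Δx|,|Δy|) = gcd(3,6) + gcd(11,45) + gcd(8,20) + gcd(24,47) + gcd(11,29) + gcd(7,5) = 3+1+4+1+1+1 = 11.
By Pick's theorem A = I + B/2 − 1, so I = 1218.5 − 11/2 + 1 = 1214.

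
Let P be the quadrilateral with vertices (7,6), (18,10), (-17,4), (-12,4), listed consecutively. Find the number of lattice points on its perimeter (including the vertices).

8

Summing gcd(|Δx|,|Δy|) over the edges gives the boundary count: gcd(11,4) + gcd(35,6) + gcd(5,0) + gcd(19,2) = 1+1+5+1 = 8.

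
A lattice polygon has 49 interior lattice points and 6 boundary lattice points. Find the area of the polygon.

51

Pick's theorem states A = I + B/2 − 1, so A = 49 + 6/2 − 1 = 51.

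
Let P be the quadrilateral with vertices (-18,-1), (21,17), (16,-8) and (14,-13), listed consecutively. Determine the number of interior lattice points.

Using the shoelace formula, 2A = |[(-18)·17 − 21·(-1)] + [21·(-8) − 16·17] + [16·(-13) − 14·(-8)] + [14·(-1) − (-18)·(-13)]| = 1069, so the area is 534.5.
Along each edge there are gcd(|Δx|,|Δy|)+1 lattice points, so counting each shared vertex once the boundary has gcd(39,18) + gcd(5,25) + gcd(2,5) + gcd(32,12) = 3+5+1+4 = 13.
Pick's theorem gives I = A − B/2 + 1 = 534.5 − 13/2 + 1 = 529.

529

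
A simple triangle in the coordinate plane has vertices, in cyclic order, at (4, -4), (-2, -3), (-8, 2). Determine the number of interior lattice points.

9

The shoelace formula gives twice the area as |(4·(-3) − (-2)·(-4)) + ((-2)·2 − (-8)·(-3)) + ((-8)·(-4) − 4·2)| = 24, so the area is 12.
Summing gcd(|Δx|,|Δy|) over the edges gives the boundary count: gcd(6,1) + gcd(6,5) + gcd(12,6) = 1+1+6 = 8.
By Pick's theorem A = I + B/2 − 1, so I = 12 − 8/2 + 1 = 9.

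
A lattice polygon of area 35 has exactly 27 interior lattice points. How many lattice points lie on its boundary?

18

Pick's theorem gives A = I + B/2 − 1, so B = 2(A − I + 1) = 2(35 − 27 + 1) = 18.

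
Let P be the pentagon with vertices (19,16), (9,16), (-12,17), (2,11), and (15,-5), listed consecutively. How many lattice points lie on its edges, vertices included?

15

Summing gcd(|Δx|,|Δy|) over the edges gives the boundary count: gcd(10,0) + gcd(21,1) + gcd(14,6) + gcd(13,16) + gcd(4,21) = 10+1+2+1+1 = 15.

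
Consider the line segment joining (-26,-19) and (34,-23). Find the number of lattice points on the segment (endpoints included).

5

The number of lattice points on a segment between lattice points is gcd(|Δx|,|Δy|) + 1 = gcd(60,4) + 1 = 4 + 1 = 5.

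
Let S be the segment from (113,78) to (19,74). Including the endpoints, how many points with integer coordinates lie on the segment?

3

The number of lattice points on a segment between lattice points is gcd(|Δx|,|Δy|) + 1 = gcd(94,4) + 1 = 2 + 1 = 3.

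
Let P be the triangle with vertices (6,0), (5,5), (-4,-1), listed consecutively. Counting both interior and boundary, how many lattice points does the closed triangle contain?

29

By the shoelace formula, twice the signed area is |(6·5 − 5·0) + (5·(-1) − (-4)·5) + ((-4)·0 − 6·(-1))| = 51, so the area is 51/2.
Along each edge there are gcd(|Δx|,|Δy|)+1 lattice points, so counting each shared vertex once the boundary has gcd(1,5) + gcd(9,6) + gcd(10,1) = 1+3+1 = 5.
Pick's theorem gives I = A − B/2 + 1 = 51/2 − 5/2 + 1 = 24, so the closed region contains I + B = 24 + 5 = 29 lattice points.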